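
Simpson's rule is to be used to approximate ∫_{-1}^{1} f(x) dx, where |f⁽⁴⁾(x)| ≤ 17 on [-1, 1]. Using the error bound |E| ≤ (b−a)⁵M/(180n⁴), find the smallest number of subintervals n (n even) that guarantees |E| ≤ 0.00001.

Need 544/(180n⁴) ≤ 0.00001.
n⁴ ≥ 544/(180·0.00001) = 302222 ⇒ n ≥ 23.4467, so the smallest even n is 24. (n must be even for Simpson's rule.)

24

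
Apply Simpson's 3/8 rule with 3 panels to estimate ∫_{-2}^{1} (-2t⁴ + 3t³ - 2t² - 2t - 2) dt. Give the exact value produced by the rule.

h = (1 − (-2))/3 = 1.
Nodes t₀,…,t₃ = -2, -1, 0, 1.
f(t) = -2t⁴ + 3t³ - 2t² - 2t - 2: f₀=-62, f₁=-7, f₂=-2, f₃=-5.
(3h/8)·[f₀ + 3f₁ + 3f₂ + f₃] = 0.375·(-94) = -35.25.

-35.25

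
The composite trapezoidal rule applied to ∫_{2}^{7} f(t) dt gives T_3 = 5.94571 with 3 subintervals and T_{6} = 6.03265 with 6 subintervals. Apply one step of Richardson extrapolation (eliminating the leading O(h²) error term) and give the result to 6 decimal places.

6.061630

R = (4·T_{6} − T_3) / 3 = (4·6.03265 − 5.94571)/3 = (18.18489)/3 = 6.061630.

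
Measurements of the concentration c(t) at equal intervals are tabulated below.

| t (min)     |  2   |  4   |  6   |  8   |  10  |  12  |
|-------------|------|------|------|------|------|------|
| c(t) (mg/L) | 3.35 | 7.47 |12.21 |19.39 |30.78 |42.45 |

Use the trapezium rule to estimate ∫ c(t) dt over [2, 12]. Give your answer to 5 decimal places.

h = 2, n = 5.
(h/2)·[y₀ + 2y₁ + 2y₂ + 2y₃ + 2y₄ + y₅] = 1·(185.50) = 185.50000.

185.50000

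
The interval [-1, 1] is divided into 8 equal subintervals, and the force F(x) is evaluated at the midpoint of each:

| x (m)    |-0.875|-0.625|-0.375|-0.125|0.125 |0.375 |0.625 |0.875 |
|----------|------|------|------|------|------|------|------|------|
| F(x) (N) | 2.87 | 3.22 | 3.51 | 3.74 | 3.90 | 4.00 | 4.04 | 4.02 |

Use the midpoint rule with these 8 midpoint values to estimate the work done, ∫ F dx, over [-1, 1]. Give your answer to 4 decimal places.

h = 0.25, n = 8.
h·[y(m₁) + y(m₂) + y(m₃) + y(m₄) + y(m₅) + y(m₆) + y(m₇) + y(m₈)] = 0.25·(29.30) = 7.3250.

7.3250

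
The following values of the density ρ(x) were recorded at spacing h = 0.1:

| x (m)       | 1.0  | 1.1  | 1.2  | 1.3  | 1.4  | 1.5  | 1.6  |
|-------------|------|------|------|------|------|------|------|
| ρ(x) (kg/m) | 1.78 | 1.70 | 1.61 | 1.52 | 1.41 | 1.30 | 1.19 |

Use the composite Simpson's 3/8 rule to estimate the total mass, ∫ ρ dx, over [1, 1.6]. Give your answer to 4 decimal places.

0.9026

h = 0.1, n = 6.
(3h/8)·[y₀ + 3y₁ + 3y₂ + 2y₃ + 3y₄ + 3y₅ + y₆] = 0.0375·(24.07) = 0.9026.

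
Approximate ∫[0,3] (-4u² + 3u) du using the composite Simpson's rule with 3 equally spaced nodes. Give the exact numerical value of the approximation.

-22.5

h = (3 − 0)/2 = 1.5.
Nodes u₀,…,u₂ = 0, 1.5, 3.
f(u) = -4u² + 3u: f₀=0, f₁=-4.5, f₂=-27.
(h/3)·[f₀ + 4f₁ + f₂] = 0.5·(-45) = -22.5.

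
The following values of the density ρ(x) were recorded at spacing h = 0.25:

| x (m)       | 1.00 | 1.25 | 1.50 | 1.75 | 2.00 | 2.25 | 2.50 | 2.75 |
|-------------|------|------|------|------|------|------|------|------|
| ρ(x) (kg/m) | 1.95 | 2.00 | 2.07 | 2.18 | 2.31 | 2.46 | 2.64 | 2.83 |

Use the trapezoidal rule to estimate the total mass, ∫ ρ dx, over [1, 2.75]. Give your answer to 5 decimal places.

4.01250

h = 0.25, n = 7.
(h/2)·[y₀ + 2y₁ + 2y₂ + 2y₃ + 2y₄ + 2y₅ + 2y₆ + y₇] = 0.125·(32.10) = 4.01250.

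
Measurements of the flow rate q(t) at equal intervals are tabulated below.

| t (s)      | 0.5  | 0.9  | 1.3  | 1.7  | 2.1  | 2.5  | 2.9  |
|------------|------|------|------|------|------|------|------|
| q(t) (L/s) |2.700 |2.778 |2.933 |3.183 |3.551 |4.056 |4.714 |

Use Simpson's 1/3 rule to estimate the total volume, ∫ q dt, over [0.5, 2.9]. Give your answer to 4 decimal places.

8.0600

h = 0.4, n = 6.
(h/3)·[y₀ + 4y₁ + 2y₂ + 4y₃ + 2y₄ + 4y₅ + y₆] = 0.133333·(60.450) = 8.0600.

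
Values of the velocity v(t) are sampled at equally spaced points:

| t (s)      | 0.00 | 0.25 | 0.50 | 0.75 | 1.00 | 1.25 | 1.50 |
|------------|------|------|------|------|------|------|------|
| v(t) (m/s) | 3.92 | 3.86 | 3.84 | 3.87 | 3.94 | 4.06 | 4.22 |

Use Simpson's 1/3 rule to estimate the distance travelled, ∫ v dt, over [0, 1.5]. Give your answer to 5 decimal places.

h = 0.25, n = 6.
(h/3)·[y₀ + 4y₁ + 2y₂ + 4y₃ + 2y₄ + 4y₅ + y₆] = 0.083333·(70.86) = 5.90500.

5.90500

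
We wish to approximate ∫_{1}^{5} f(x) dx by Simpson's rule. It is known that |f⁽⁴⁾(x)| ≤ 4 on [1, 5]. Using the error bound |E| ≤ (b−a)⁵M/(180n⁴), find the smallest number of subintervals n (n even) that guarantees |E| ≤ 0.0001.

Need 4096/(180n⁴) ≤ 0.0001.
n⁴ ≥ 4096/(180·0.0001) = 227556 ⇒ n ≥ 21.8410, so the smallest even n is 22. (n must be even for Simpson's rule.)

22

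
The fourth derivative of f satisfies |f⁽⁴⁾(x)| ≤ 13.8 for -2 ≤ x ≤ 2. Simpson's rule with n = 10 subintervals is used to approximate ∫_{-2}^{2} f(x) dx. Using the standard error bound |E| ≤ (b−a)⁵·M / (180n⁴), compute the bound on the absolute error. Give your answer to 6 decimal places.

0.007851

|E| ≤ (4)⁵·13.8 / (180·10⁴) = 14131.2/1800000 = 0.007851.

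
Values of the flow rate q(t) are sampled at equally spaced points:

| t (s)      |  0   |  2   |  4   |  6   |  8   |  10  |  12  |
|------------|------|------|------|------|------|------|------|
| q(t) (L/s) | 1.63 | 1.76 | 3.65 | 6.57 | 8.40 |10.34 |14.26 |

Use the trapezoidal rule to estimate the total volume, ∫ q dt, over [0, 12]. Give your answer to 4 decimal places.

h = 2, n = 6.
(h/2)·[y₀ + 2y₁ + 2y₂ + 2y₃ + 2y₄ + 2y₅ + y₆] = 1·(77.33) = 77.3300.

77.3300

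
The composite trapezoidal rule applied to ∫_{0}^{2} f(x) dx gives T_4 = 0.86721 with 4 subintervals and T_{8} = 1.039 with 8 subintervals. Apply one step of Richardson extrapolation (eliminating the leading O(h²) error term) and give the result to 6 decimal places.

1.096263

R = (4·T_{8} − T_4) / 3 = (4·1.039 − 0.86721)/3 = (3.28879)/3 = 1.096263.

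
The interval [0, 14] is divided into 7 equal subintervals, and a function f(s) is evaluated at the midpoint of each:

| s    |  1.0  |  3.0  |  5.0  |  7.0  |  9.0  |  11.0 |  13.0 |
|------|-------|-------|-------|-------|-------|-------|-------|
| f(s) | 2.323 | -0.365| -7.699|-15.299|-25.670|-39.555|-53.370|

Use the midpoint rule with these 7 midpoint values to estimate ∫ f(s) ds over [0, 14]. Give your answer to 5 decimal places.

h = 2, n = 7.
h·[y(m₁) + y(m₂) + y(m₃) + y(m₄) + y(m₅) + y(m₆) + y(m₇)] = 2·(-139.635) = -279.27000.

-279.27000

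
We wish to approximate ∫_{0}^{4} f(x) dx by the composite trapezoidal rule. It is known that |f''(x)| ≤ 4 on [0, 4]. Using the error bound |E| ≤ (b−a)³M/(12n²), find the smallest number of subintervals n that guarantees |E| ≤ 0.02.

33

Need 256/(12n²) ≤ 0.02.
n² ≥ 256/(12·0.02) = 1066.67 ⇒ n ≥ 32.6599, so the smallest n is 33.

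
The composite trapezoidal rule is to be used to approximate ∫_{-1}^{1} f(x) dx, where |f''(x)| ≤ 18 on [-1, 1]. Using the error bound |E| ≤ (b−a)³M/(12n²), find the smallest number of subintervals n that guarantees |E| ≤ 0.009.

37

Need 144/(12n²) ≤ 0.009.
n² ≥ 144/(12·0.009) = 1333.33 ⇒ n ≥ 36.5148, so the smallest n is 37.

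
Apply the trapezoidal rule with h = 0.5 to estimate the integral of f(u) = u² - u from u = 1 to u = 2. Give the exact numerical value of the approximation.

h = (2 − 1)/2 = 0.5.
Nodes u₀,…,u₂ = 1, 1.5, 2.
f(u) = u² - u: f₀=0, f₁=0.75, f₂=2.
(h/2)·[f₀ + 2f₁ + f₂] = 0.25·(3.5) = 0.875.

0.875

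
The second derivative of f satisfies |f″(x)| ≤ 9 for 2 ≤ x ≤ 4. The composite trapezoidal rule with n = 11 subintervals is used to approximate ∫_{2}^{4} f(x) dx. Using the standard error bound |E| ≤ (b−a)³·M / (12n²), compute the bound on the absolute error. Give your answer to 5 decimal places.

|E| ≤ (2)³·9 / (12·11²) = 72/1452 = 0.04959.

0.04959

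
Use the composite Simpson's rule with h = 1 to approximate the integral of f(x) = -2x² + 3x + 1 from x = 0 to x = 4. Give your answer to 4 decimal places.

h = (4 − 0)/4 = 1.
Nodes x₀,…,x₄ = 0, 1, 2, 3, 4.
f(x) = -2x² + 3x + 1: f₀=1, f₁=2, f₂=-1, f₃=-8, f₄=-19.
(h/3)·[f₀ + 4f₁ + 2f₂ + 4f₃ + f₄] = 0.333333·(-44) = -14.6667.

-14.6667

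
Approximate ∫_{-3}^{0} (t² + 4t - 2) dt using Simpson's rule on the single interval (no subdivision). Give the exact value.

-15

S = (b−a)/6 · [f(-3) + 4f(-1.5) + f(0)] = 0.5·[(-5) + 4·(-5.75) + (-2)] = -15.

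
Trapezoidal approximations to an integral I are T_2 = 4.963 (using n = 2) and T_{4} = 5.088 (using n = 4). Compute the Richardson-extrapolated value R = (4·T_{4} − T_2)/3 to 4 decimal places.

R = (4·T_{4} − T_2) / 3 = (4·5.088 − 4.963)/3 = (15.389)/3 = 5.1297.

5.1297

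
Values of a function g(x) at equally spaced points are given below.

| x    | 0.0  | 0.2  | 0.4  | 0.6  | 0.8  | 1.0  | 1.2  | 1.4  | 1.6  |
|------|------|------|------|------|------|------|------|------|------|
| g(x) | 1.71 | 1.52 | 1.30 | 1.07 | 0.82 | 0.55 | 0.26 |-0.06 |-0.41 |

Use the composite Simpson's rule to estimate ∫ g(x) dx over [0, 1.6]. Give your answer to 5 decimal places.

h = 0.2, n = 8.
(h/3)·[y₀ + 4y₁ + 2y₂ + 4y₃ + 2y₄ + 4y₅ + 2y₆ + 4y₇ + y₈] = 0.066667·(18.38) = 1.22533.

1.22533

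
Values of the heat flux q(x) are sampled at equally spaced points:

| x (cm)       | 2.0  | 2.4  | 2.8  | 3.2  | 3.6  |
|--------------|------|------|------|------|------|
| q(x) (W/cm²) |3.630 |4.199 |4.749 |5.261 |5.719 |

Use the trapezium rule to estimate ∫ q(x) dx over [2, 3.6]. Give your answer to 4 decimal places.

7.5534

h = 0.4, n = 4.
(h/2)·[y₀ + 2y₁ + 2y₂ + 2y₃ + y₄] = 0.2·(37.767) = 7.5534.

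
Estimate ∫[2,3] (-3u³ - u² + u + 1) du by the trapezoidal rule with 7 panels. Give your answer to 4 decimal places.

-51.6633

h = (3 − 2)/7 = 0.142857.
Nodes u₀,…,u₇ = 2, 2.142857, 2.285714, 2.428571, 2.571429, 2.714286, 2.857143, 3.
f(u) = -3u³ - u² + u + 1: f₀=-25, f₁=-30.967930, f₂=-37.763848, f₃=-45.440233, f₄=-54.049563, f₅=-63.644315, f₆=-74.276968, f₇=-86.
(h/2)·[f₀ + 2f₁ + 2f₂ + 2f₃ + 2f₄ + 2f₅ + 2f₆ + f₇] = 0.071429·(-723.285714) = -51.6633.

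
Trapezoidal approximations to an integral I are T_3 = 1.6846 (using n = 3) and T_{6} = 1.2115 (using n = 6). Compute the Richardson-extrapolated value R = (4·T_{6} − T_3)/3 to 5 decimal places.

1.05380

R = (4·T_{6} − T_3) / 3 = (4·1.2115 − 1.6846)/3 = (3.1614)/3 = 1.05380.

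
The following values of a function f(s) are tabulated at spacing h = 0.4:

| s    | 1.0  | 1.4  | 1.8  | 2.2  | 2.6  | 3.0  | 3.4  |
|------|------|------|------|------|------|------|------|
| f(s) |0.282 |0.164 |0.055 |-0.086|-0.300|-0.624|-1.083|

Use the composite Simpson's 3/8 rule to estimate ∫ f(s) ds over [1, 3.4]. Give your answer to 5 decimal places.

h = 0.4, n = 6.
(3h/8)·[y₀ + 3y₁ + 3y₂ + 2y₃ + 3y₄ + 3y₅ + y₆] = 0.15·(-3.088) = -0.46320.

-0.46320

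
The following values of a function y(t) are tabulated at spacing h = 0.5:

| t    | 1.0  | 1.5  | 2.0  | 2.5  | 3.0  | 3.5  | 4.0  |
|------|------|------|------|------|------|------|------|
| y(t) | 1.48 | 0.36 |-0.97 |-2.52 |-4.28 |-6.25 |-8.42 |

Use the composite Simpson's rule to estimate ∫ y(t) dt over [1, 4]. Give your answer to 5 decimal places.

-8.51333

h = 0.5, n = 6.
(h/3)·[y₀ + 4y₁ + 2y₂ + 4y₃ + 2y₄ + 4y₅ + y₆] = 0.166667·(-51.08) = -8.51333.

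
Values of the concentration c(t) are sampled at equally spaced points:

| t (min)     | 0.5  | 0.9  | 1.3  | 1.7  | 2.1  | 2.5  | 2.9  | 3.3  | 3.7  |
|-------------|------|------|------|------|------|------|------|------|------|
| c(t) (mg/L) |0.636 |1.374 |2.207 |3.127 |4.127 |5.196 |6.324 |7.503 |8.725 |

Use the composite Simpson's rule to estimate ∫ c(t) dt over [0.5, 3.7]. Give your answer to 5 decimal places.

h = 0.4, n = 8.
(h/3)·[y₀ + 4y₁ + 2y₂ + 4y₃ + 2y₄ + 4y₅ + 2y₆ + 4y₇ + y₈] = 0.133333·(103.477) = 13.79693.

13.79693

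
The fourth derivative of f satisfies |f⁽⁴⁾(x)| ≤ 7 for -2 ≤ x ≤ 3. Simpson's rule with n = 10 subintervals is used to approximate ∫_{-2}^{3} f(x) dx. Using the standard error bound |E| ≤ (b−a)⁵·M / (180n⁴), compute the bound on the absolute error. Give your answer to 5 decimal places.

0.01215

|E| ≤ (5)⁵·7 / (180·10⁴) = 21875/1800000 = 0.01215.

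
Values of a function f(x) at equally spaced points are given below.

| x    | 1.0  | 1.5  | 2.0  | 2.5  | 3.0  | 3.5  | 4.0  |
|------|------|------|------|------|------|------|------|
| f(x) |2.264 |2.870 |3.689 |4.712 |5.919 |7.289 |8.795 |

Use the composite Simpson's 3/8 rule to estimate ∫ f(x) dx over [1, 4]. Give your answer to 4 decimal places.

h = 0.5, n = 6.
(3h/8)·[y₀ + 3y₁ + 3y₂ + 2y₃ + 3y₄ + 3y₅ + y₆] = 0.1875·(79.784) = 14.9595.

14.9595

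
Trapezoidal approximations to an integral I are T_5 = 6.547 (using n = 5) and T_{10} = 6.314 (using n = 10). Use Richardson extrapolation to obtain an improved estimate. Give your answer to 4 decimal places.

6.2363

R = (4·T_{10} − T_5) / 3 = (4·6.314 − 6.547)/3 = (18.709)/3 = 6.2363.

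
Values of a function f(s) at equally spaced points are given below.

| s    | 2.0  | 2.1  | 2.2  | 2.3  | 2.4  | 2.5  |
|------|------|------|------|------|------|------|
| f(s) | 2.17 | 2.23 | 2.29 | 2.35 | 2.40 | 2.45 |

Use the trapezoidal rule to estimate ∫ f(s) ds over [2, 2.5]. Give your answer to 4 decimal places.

1.1580

h = 0.1, n = 5.
(h/2)·[y₀ + 2y₁ + 2y₂ + 2y₃ + 2y₄ + y₅] = 0.05·(23.16) = 1.1580.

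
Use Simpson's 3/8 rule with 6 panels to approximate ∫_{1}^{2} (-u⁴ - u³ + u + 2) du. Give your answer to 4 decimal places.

h = (2 − 1)/6 = 0.166667.
Nodes u₀,…,u₆ = 1, 1.166667, 1.333333, 1.5, 1.666667, 1.833333, 2.
f(u) = -u⁴ - u³ + u + 2: f₀=1, f₁=-0.273920, f₂=-2.197531, f₃=-4.9375, f₄=-8.679012, f₅=-13.625772, f₆=-20.
(3h/8)·[f₀ + 3f₁ + 3f₂ + 2f₃ + 3f₄ + 3f₅ + f₆] = 0.0625·(-103.203704) = -6.4502.

-6.4502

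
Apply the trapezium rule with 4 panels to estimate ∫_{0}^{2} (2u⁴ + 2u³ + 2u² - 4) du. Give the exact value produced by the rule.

h = (2 − 0)/4 = 0.5.
Nodes u₀,…,u₄ = 0, 0.5, 1, 1.5, 2.
f(u) = 2u⁴ + 2u³ + 2u² - 4: f₀=-4, f₁=-3.125, f₂=2, f₃=17.375, f₄=52.
(h/2)·[f₀ + 2f₁ + 2f₂ + 2f₃ + f₄] = 0.25·(80.5) = 20.125.

20.125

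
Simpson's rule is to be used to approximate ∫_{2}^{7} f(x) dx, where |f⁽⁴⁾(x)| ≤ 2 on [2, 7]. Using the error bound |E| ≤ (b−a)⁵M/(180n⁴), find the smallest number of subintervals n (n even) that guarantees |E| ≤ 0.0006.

Need 6250/(180n⁴) ≤ 0.0006.
n⁴ ≥ 6250/(180·0.0006) = 57870.4 ⇒ n ≥ 15.5101, so the smallest even n is 16. (n must be even for Simpson's rule.)

16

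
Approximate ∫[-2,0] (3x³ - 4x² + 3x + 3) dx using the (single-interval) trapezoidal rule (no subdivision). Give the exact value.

-40

T = (b−a)/2 · [f(-2) + f(0)] = 1·[(-43) + 3] = -40.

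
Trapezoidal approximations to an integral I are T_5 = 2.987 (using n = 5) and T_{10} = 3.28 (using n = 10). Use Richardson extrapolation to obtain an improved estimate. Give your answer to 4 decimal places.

3.3777

R = (4·T_{10} − T_5) / 3 = (4·3.28 − 2.987)/3 = (10.133)/3 = 3.3777.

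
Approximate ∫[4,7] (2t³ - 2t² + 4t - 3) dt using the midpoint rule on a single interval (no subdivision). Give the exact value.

873.75

M = (b−a)·f(5.5) = 3·(291.25) = 873.75.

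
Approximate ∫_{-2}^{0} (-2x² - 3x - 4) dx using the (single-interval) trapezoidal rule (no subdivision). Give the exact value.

-10

T = (b−a)/2 · [f(-2) + f(0)] = 1·[(-6) + (-4)] = -10.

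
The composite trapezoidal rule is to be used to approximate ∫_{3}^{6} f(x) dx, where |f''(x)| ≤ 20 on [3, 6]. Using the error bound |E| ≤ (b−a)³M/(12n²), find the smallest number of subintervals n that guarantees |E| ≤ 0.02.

Need 540/(12n²) ≤ 0.02.
n² ≥ 540/(12·0.02) = 2250 ⇒ n ≥ 47.4342, so the smallest n is 48.

48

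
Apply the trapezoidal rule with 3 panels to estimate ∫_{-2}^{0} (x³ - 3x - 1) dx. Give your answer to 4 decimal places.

-0.4444

h = (0 − (-2))/3 = 0.666667.
Nodes x₀,…,x₃ = -2, -1.333333, -0.666667, 0.
f(x) = x³ - 3x - 1: f₀=-3, f₁=0.629630, f₂=0.703704, f₃=-1.
(h/2)·[f₀ + 2f₁ + 2f₂ + f₃] = 0.333333·(-1.333333) = -0.4444.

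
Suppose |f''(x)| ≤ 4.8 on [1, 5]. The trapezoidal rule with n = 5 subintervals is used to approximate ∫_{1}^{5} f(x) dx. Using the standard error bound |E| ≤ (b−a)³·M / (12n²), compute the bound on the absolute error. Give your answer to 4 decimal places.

1.0240

|E| ≤ (4)³·4.8 / (12·5²) = 307.2/300 = 1.0240.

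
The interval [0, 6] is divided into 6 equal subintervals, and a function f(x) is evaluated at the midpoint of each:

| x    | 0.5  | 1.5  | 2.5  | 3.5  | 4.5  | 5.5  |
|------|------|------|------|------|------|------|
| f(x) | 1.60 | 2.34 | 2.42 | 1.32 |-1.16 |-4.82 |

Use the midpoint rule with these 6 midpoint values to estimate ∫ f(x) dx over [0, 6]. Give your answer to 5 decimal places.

h = 1, n = 6.
h·[y(m₁) + y(m₂) + y(m₃) + y(m₄) + y(m₅) + y(m₆)] = 1·(1.70) = 1.70000.

1.70000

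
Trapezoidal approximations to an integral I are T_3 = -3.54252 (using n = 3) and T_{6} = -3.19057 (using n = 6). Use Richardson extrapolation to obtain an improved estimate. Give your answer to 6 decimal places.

-3.073253

R = (4·T_{6} − T_3) / 3 = (4·(-3.19057) − (-3.54252))/3 = (-9.21976)/3 = -3.073253.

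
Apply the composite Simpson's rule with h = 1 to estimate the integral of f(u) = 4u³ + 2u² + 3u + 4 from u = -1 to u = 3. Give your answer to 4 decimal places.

h = (3 − (-1))/4 = 1.
Nodes u₀,…,u₄ = -1, 0, 1, 2, 3.
f(u) = 4u³ + 2u² + 3u + 4: f₀=-1, f₁=4, f₂=13, f₃=50, f₄=139.
(h/3)·[f₀ + 4f₁ + 2f₂ + 4f₃ + f₄] = 0.333333·(380) = 126.6667.

126.6667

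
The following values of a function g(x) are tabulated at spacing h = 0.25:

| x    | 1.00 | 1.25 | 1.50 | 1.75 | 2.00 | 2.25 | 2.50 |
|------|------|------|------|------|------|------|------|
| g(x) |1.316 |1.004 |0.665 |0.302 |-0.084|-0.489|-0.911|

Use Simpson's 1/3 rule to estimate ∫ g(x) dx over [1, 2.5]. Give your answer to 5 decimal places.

0.40292

h = 0.25, n = 6.
(h/3)·[y₀ + 4y₁ + 2y₂ + 4y₃ + 2y₄ + 4y₅ + y₆] = 0.083333·(4.835) = 0.40292.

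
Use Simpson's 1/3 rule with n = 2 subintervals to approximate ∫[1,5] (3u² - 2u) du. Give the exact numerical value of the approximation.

100

h = (5 − 1)/2 = 2.
Nodes u₀,…,u₂ = 1, 3, 5.
f(u) = 3u² - 2u: f₀=1, f₁=21, f₂=65.
(h/3)·[f₀ + 4f₁ + f₂] = 0.666667·(150) = 100.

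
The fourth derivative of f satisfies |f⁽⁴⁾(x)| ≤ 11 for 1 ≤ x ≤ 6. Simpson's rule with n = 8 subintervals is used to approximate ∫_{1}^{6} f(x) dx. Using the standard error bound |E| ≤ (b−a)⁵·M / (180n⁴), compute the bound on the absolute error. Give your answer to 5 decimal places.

|E| ≤ (5)⁵·11 / (180·8⁴) = 34375/737280 = 0.04662.

0.04662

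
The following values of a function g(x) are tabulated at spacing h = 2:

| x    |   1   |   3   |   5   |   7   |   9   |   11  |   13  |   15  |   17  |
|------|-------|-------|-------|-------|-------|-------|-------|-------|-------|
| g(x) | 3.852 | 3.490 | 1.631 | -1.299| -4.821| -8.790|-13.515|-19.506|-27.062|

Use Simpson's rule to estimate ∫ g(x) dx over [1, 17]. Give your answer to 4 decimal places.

h = 2, n = 8.
(h/3)·[y₀ + 4y₁ + 2y₂ + 4y₃ + 2y₄ + 4y₅ + 2y₆ + 4y₇ + y₈] = 0.666667·(-161.040) = -107.3600.

-107.3600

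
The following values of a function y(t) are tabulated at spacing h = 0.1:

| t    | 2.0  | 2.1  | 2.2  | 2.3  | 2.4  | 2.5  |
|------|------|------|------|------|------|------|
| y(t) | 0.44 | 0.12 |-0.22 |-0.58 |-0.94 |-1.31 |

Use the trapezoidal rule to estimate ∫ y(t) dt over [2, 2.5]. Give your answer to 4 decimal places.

h = 0.1, n = 5.
(h/2)·[y₀ + 2y₁ + 2y₂ + 2y₃ + 2y₄ + y₅] = 0.05·(-4.11) = -0.2055.

-0.2055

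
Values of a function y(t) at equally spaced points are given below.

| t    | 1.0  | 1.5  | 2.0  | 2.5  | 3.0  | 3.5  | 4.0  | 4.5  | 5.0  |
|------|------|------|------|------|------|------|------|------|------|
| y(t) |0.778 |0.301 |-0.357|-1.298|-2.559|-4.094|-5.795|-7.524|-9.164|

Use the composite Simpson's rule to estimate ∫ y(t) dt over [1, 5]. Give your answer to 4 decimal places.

-12.7113

h = 0.5, n = 8.
(h/3)·[y₀ + 4y₁ + 2y₂ + 4y₃ + 2y₄ + 4y₅ + 2y₆ + 4y₇ + y₈] = 0.166667·(-76.268) = -12.7113.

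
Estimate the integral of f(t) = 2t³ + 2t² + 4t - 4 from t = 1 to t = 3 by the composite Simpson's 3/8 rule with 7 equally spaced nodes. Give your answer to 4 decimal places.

65.3333

h = (3 − 1)/6 = 0.333333.
Nodes t₀,…,t₆ = 1, 1.333333, 1.666667, 2, 2.333333, 2.666667, 3.
f(t) = 2t³ + 2t² + 4t - 4: f₀=4, f₁=9.629630, f₂=17.481481, f₃=28, f₄=41.629630, f₅=58.814815, f₆=80.
(3h/8)·[f₀ + 3f₁ + 3f₂ + 2f₃ + 3f₄ + 3f₅ + f₆] = 0.125·(522.666667) = 65.3333.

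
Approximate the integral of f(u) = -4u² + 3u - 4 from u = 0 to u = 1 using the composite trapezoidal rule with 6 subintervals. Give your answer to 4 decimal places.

-3.8519

h = (1 − 0)/6 = 0.166667.
Nodes u₀,…,u₆ = 0, 0.166667, 0.333333, 0.5, 0.666667, 0.833333, 1.
f(u) = -4u² + 3u - 4: f₀=-4, f₁=-3.611111, f₂=-3.444444, f₃=-3.5, f₄=-3.777778, f₅=-4.277778, f₆=-5.
(h/2)·[f₀ + 2f₁ + 2f₂ + 2f₃ + 2f₄ + 2f₅ + f₆] = 0.083333·(-46.222222) = -3.8519.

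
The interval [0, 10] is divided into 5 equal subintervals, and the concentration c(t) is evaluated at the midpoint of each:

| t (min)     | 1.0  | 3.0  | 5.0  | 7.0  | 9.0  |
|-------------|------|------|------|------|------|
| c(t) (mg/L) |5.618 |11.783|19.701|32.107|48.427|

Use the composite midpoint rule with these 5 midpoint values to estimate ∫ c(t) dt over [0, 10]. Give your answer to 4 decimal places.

235.2720

h = 2, n = 5.
h·[y(m₁) + y(m₂) + y(m₃) + y(m₄) + y(m₅)] = 2·(117.636) = 235.2720.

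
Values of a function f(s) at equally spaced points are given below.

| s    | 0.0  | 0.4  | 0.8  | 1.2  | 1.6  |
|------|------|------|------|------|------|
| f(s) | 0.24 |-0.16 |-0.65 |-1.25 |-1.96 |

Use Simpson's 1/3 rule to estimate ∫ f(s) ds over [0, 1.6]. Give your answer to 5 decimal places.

-1.15467

h = 0.4, n = 4.
(h/3)·[y₀ + 4y₁ + 2y₂ + 4y₃ + y₄] = 0.133333·(-8.66) = -1.15467.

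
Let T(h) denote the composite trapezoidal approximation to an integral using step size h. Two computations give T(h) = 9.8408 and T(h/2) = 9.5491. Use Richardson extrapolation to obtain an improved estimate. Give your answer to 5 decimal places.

R = (4·T(h/2) − T(h)) / 3 = (4·9.5491 − 9.8408)/3 = (28.3556)/3 = 9.45187.

9.45187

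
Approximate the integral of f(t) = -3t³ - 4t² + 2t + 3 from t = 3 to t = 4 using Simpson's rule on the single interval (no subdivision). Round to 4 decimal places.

-170.5833

S = (b−a)/6 · [f(3) + 4f(3.5) + f(4)] = 0.166667·[(-108) + 4·(-167.625) + (-245)] = -170.5833.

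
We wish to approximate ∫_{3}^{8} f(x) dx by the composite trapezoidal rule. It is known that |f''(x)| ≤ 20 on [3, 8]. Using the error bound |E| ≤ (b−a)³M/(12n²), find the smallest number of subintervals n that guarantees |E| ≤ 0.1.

46

Need 2500/(12n²) ≤ 0.1.
n² ≥ 2500/(12·0.1) = 2083.33 ⇒ n ≥ 45.6435, so the smallest n is 46.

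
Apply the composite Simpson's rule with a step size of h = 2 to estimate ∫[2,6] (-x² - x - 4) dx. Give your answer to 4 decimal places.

-101.3333

h = (6 − 2)/2 = 2.
Nodes x₀,…,x₂ = 2, 4, 6.
f(x) = -x² - x - 4: f₀=-10, f₁=-24, f₂=-46.
(h/3)·[f₀ + 4f₁ + f₂] = 0.666667·(-152) = -101.3333.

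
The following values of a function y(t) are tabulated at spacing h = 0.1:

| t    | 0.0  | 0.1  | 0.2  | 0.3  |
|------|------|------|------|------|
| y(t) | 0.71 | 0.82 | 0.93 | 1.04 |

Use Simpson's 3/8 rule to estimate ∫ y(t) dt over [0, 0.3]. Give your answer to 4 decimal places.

0.2625

h = 0.1, n = 3.
(3h/8)·[y₀ + 3y₁ + 3y₂ + y₃] = 0.0375·(7.00) = 0.2625.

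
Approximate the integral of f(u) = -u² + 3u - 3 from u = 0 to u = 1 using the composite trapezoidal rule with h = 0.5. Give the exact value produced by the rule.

-1.875

h = (1 − 0)/2 = 0.5.
Nodes u₀,…,u₂ = 0, 0.5, 1.
f(u) = -u² + 3u - 3: f₀=-3, f₁=-1.75, f₂=-1.
(h/2)·[f₀ + 2f₁ + f₂] = 0.25·(-7.5) = -1.875.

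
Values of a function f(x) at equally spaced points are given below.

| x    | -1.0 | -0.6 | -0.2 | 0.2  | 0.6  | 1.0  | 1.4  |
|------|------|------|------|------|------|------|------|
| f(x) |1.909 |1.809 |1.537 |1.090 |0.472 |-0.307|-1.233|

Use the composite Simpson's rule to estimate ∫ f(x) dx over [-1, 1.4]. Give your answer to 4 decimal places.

h = 0.4, n = 6.
(h/3)·[y₀ + 4y₁ + 2y₂ + 4y₃ + 2y₄ + 4y₅ + y₆] = 0.133333·(15.062) = 2.0083.

2.0083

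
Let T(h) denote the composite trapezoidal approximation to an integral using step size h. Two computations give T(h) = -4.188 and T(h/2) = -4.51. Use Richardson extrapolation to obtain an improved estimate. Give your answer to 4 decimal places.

R = (4·T(h/2) − T(h)) / 3 = (4·(-4.51) − (-4.188))/3 = (-13.852)/3 = -4.6173.

-4.6173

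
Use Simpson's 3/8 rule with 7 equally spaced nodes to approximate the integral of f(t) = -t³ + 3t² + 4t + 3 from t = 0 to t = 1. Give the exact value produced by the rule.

h = (1 − 0)/6 = 0.166667.
Nodes t₀,…,t₆ = 0, 0.166667, 0.333333, 0.5, 0.666667, 0.833333, 1.
f(t) = -t³ + 3t² + 4t + 3: f₀=3, f₁=3.745370, f₂=4.629630, f₃=5.625, f₄=6.703704, f₅=7.837963, f₆=9.
(3h/8)·[f₀ + 3f₁ + 3f₂ + 2f₃ + 3f₄ + 3f₅ + f₆] = 0.0625·(92) = 5.75.

5.75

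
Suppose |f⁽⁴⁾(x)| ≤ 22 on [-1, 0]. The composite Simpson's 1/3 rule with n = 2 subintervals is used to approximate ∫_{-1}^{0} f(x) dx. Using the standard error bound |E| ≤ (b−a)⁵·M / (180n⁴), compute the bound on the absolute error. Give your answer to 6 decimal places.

|E| ≤ (1)⁵·22 / (180·2⁴) = 22/2880 = 0.007639.

0.007639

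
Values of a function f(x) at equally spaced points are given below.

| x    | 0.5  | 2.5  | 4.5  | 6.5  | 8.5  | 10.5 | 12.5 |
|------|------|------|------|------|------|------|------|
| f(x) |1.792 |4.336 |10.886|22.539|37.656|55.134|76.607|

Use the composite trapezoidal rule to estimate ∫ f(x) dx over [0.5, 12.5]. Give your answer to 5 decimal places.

339.50100

h = 2, n = 6.
(h/2)·[y₀ + 2y₁ + 2y₂ + 2y₃ + 2y₄ + 2y₅ + y₆] = 1·(339.501) = 339.50100.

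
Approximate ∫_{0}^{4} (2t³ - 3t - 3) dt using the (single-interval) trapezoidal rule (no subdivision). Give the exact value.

T = (b−a)/2 · [f(0) + f(4)] = 2·[(-3) + 113] = 220.

220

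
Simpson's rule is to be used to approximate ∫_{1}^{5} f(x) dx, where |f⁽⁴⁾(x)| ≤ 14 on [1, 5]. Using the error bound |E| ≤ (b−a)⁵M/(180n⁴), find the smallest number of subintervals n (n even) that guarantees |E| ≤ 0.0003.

24

Need 14336/(180n⁴) ≤ 0.0003.
n⁴ ≥ 14336/(180·0.0003) = 265481 ⇒ n ≥ 22.6991, so the smallest even n is 24. (n must be even for Simpson's rule.)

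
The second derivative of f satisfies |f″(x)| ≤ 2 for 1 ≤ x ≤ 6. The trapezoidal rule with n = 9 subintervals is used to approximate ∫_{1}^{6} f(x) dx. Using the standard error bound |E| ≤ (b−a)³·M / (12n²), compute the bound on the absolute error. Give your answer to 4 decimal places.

|E| ≤ (5)³·2 / (12·9²) = 250/972 = 0.2572.

0.2572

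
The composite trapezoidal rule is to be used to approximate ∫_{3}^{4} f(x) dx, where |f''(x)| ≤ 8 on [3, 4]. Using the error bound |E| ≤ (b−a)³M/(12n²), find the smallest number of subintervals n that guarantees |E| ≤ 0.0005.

37

Need 8/(12n²) ≤ 0.0005.
n² ≥ 8/(12·0.0005) = 1333.33 ⇒ n ≥ 36.5148, so the smallest n is 37.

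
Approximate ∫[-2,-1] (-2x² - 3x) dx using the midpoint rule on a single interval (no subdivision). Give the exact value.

0

M = (b−a)·f(-1.5) = 1·(0) = 0.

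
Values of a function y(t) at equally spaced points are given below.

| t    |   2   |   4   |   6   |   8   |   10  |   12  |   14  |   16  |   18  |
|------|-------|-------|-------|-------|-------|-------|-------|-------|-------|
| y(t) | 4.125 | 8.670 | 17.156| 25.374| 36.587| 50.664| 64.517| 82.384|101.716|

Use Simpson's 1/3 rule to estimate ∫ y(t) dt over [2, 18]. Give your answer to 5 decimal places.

673.81933

h = 2, n = 8.
(h/3)·[y₀ + 4y₁ + 2y₂ + 4y₃ + 2y₄ + 4y₅ + 2y₆ + 4y₇ + y₈] = 0.666667·(1010.729) = 673.81933.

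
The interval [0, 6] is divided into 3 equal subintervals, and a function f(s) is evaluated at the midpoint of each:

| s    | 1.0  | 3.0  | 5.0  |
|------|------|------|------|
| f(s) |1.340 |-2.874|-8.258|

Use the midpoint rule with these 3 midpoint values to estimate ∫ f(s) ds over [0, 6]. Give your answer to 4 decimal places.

h = 2, n = 3.
h·[y(m₁) + y(m₂) + y(m₃)] = 2·(-9.792) = -19.5840.

-19.5840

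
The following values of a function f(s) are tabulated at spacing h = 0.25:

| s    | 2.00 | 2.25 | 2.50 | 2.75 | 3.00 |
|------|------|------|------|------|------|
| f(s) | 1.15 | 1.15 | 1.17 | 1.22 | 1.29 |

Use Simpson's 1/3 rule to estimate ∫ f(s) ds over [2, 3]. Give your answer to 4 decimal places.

1.1883

h = 0.25, n = 4.
(h/3)·[y₀ + 4y₁ + 2y₂ + 4y₃ + y₄] = 0.083333·(14.26) = 1.1883.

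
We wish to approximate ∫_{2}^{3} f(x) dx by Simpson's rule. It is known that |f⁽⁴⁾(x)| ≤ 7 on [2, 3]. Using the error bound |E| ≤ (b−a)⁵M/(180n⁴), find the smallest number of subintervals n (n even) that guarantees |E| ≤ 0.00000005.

Need 7/(180n⁴) ≤ 0.00000005.
n⁴ ≥ 7/(180·0.00000005) = 777778 ⇒ n ≥ 29.6971, so the smallest even n is 30. (n must be even for Simpson's rule.)

30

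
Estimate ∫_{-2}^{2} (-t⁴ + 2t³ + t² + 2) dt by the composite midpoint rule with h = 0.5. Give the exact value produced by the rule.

h = (2 − (-2))/8 = 0.5.
Midpoints m₁,…,m₈ = -1.75, -1.25, -0.75, -0.25, 0.25, 0.75, 1.25, 1.75.
f(m₁)=-15.03515625, f(m₂)=-2.78515625, f(m₃)=1.40234375, f(m₄)=2.02734375, f(m₅)=2.08984375, f(m₆)=3.08984375, f(m₇)=5.02734375, f(m₈)=6.40234375.
h·[f(m₁) + f(m₂) + f(m₃) + f(m₄) + f(m₅) + f(m₆) + f(m₇) + f(m₈)] = 0.5·(2.21875) = 1.109375.

1.109375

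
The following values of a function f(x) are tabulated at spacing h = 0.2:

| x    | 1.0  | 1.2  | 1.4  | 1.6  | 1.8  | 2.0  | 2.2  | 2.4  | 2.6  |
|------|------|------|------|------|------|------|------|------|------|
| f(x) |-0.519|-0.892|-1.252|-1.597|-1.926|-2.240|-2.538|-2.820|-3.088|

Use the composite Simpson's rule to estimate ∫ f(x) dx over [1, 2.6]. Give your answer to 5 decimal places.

-3.01567

h = 0.2, n = 8.
(h/3)·[y₀ + 4y₁ + 2y₂ + 4y₃ + 2y₄ + 4y₅ + 2y₆ + 4y₇ + y₈] = 0.066667·(-45.235) = -3.01567.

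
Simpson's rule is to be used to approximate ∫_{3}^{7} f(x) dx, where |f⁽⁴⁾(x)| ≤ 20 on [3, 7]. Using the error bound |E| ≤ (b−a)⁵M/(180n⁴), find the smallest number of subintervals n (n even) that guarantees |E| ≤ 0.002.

16

Need 20480/(180n⁴) ≤ 0.002.
n⁴ ≥ 20480/(180·0.002) = 56888.9 ⇒ n ≥ 15.4439, so the smallest even n is 16. (n must be even for Simpson's rule.)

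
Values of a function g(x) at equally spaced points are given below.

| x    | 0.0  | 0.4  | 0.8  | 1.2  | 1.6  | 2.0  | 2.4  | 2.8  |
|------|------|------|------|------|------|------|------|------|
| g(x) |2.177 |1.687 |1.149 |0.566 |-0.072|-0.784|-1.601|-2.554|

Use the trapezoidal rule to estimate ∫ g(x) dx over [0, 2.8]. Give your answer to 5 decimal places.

0.30260

h = 0.4, n = 7.
(h/2)·[y₀ + 2y₁ + 2y₂ + 2y₃ + 2y₄ + 2y₅ + 2y₆ + y₇] = 0.2·(1.513) = 0.30260.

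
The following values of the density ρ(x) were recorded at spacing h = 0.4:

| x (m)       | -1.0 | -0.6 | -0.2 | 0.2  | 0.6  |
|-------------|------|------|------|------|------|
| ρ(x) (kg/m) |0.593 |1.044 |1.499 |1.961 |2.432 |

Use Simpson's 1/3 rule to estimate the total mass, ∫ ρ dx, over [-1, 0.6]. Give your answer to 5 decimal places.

2.40573

h = 0.4, n = 4.
(h/3)·[y₀ + 4y₁ + 2y₂ + 4y₃ + y₄] = 0.133333·(18.043) = 2.40573.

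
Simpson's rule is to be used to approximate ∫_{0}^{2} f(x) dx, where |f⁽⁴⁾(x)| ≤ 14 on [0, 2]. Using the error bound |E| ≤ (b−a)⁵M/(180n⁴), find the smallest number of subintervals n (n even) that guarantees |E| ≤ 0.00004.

Need 448/(180n⁴) ≤ 0.00004.
n⁴ ≥ 448/(180·0.00004) = 62222.2 ⇒ n ≥ 15.7938, so the smallest even n is 16. (n must be even for Simpson's rule.)

16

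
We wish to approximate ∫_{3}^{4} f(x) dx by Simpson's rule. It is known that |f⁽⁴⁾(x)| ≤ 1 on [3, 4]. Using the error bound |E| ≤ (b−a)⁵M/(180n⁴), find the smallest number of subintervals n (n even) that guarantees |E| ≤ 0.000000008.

Need 1/(180n⁴) ≤ 0.000000008.
n⁴ ≥ 1/(180·0.000000008) = 694444 ⇒ n ≥ 28.8675, so the smallest even n is 30. (n must be even for Simpson's rule.)

30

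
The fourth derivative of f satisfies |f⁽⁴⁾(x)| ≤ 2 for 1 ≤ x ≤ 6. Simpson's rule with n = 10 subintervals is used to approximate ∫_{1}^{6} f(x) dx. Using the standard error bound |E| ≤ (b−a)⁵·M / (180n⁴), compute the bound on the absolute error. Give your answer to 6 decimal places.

0.003472

|E| ≤ (5)⁵·2 / (180·10⁴) = 6250/1800000 = 0.003472.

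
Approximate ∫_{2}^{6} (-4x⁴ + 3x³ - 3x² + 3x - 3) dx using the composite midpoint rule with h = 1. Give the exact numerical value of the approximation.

h = (6 − 2)/4 = 1.
Midpoints m₁,…,m₄ = 2.5, 3.5, 4.5, 5.5.
f(m₁)=-123.625, f(m₂)=-500.875, f(m₃)=-1417.125, f(m₄)=-3238.375.
h·[f(m₁) + f(m₂) + f(m₃) + f(m₄)] = 1·(-5280) = -5280.

-5280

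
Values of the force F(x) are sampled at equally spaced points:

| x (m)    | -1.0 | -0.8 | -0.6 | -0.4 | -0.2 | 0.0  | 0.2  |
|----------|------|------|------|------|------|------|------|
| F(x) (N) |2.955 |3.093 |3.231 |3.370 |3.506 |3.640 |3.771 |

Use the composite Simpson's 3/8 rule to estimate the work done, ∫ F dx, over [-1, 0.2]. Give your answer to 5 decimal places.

4.04070

h = 0.2, n = 6.
(3h/8)·[y₀ + 3y₁ + 3y₂ + 2y₃ + 3y₄ + 3y₅ + y₆] = 0.075·(53.876) = 4.04070.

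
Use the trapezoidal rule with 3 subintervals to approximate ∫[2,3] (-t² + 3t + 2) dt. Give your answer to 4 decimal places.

3.1481

h = (3 − 2)/3 = 0.333333.
Nodes t₀,…,t₃ = 2, 2.333333, 2.666667, 3.
f(t) = -t² + 3t + 2: f₀=4, f₁=3.555556, f₂=2.888889, f₃=2.
(h/2)·[f₀ + 2f₁ + 2f₂ + f₃] = 0.166667·(18.888889) = 3.1481.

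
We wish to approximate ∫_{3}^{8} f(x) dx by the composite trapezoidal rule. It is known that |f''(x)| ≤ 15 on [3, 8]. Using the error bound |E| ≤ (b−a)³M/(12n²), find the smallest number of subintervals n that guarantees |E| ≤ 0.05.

Need 1875/(12n²) ≤ 0.05.
n² ≥ 1875/(12·0.05) = 3125 ⇒ n ≥ 55.9017, so the smallest n is 56.

56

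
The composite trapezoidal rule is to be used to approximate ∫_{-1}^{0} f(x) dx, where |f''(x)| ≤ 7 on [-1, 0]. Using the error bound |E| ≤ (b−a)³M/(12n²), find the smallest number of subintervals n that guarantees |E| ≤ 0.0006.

Need 7/(12n²) ≤ 0.0006.
n² ≥ 7/(12·0.0006) = 972.222 ⇒ n ≥ 31.1805, so the smallest n is 32.

32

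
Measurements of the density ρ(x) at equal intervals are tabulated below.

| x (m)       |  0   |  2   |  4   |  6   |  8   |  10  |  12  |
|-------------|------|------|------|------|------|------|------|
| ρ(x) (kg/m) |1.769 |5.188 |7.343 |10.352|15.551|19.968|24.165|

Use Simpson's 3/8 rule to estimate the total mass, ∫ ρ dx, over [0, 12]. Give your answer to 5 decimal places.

143.09100

h = 2, n = 6.
(3h/8)·[y₀ + 3y₁ + 3y₂ + 2y₃ + 3y₄ + 3y₅ + y₆] = 0.75·(190.788) = 143.09100.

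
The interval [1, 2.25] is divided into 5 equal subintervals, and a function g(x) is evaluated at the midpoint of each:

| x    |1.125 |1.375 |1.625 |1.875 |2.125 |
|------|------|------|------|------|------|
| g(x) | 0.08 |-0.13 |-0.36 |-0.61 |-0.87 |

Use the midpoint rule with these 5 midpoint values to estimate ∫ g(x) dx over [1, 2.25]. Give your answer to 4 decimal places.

-0.4725

h = 0.25, n = 5.
h·[y(m₁) + y(m₂) + y(m₃) + y(m₄) + y(m₅)] = 0.25·(-1.89) = -0.4725.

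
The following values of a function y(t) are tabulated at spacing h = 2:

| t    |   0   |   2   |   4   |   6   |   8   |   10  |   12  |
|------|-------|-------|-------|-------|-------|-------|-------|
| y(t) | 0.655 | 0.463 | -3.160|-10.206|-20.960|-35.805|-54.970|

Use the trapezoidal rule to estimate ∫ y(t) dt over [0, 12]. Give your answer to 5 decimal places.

h = 2, n = 6.
(h/2)·[y₀ + 2y₁ + 2y₂ + 2y₃ + 2y₄ + 2y₅ + y₆] = 1·(-193.651) = -193.65100.

-193.65100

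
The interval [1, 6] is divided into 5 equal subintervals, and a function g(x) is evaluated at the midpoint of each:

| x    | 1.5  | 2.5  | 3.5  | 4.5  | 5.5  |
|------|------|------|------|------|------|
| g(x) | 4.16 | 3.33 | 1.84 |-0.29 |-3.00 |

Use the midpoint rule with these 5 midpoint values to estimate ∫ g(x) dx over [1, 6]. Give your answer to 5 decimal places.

6.04000

h = 1, n = 5.
h·[y(m₁) + y(m₂) + y(m₃) + y(m₄) + y(m₅)] = 1·(6.04) = 6.04000.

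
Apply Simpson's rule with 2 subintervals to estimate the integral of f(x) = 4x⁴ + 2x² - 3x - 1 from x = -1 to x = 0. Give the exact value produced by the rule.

2

h = (0 − (-1))/2 = 0.5.
Nodes x₀,…,x₂ = -1, -0.5, 0.
f(x) = 4x⁴ + 2x² - 3x - 1: f₀=8, f₁=1.25, f₂=-1.
(h/3)·[f₀ + 4f₁ + f₂] = 0.166667·(12) = 2.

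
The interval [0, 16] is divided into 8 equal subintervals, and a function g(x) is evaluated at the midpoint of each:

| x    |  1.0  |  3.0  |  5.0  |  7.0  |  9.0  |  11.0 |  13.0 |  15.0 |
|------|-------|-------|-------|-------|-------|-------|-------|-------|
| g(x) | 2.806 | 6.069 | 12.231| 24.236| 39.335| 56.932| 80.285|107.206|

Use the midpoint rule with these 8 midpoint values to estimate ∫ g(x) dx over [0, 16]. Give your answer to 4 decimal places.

658.2000

h = 2, n = 8.
h·[y(m₁) + y(m₂) + y(m₃) + y(m₄) + y(m₅) + y(m₆) + y(m₇) + y(m₈)] = 2·(329.100) = 658.2000.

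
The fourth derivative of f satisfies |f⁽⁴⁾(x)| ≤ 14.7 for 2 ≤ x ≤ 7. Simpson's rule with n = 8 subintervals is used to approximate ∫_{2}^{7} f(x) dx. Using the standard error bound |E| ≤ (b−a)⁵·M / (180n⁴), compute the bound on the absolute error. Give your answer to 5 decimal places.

0.06231

|E| ≤ (5)⁵·14.7 / (180·8⁴) = 45937.5/737280 = 0.06231.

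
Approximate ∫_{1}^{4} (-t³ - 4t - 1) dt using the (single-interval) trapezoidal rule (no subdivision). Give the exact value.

T = (b−a)/2 · [f(1) + f(4)] = 1.5·[(-6) + (-81)] = -130.5.

-130.5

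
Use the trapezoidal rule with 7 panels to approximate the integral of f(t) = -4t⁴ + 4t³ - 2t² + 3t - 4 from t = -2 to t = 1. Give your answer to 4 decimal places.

h = (1 − (-2))/7 = 0.428571.
Nodes t₀,…,t₇ = -2, -1.571429, -1.142857, -0.714286, -0.285714, 0.142857, 0.571429, 1.
f(t) = -4t⁴ + 4t³ - 2t² + 3t - 4: f₀=-114, f₁=-53.566431, f₂=-22.835485, f₃=-9.662224, f₄=-5.140358, f₅=-3.602249, f₆=-2.618909, f₇=-3.
(h/2)·[f₀ + 2f₁ + 2f₂ + 2f₃ + 2f₄ + 2f₅ + 2f₆ + f₇] = 0.214286·(-311.851312) = -66.8253.

-66.8253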